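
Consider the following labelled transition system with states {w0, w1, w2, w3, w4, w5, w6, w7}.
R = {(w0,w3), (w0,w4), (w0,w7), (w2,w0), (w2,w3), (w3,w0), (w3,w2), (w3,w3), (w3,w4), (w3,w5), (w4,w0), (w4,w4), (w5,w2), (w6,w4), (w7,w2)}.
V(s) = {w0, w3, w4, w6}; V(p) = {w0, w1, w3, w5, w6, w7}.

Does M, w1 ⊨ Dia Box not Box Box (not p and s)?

No

Recall that Box ψ holds at a world iff ψ holds at every accessible world, and Dia ψ holds iff ψ holds at some accessible world.
At w1: no accessible worlds, so Dia Box not Box Box (not p and s) is false.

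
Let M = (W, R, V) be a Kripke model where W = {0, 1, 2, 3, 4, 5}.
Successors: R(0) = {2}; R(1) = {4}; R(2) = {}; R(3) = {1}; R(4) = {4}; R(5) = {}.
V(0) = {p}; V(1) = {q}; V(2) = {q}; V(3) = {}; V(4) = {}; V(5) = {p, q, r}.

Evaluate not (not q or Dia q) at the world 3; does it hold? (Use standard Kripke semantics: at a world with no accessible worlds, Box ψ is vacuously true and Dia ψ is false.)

No

At 3: not q or Dia q is true, so not (not q or Dia q) is false.
  At 3: not q is true, Dia q is true, so not q or Dia q is true.
    At 3: Dia q requires q at some successor in {1}.
      q holds at 1, so Dia q is true at 3.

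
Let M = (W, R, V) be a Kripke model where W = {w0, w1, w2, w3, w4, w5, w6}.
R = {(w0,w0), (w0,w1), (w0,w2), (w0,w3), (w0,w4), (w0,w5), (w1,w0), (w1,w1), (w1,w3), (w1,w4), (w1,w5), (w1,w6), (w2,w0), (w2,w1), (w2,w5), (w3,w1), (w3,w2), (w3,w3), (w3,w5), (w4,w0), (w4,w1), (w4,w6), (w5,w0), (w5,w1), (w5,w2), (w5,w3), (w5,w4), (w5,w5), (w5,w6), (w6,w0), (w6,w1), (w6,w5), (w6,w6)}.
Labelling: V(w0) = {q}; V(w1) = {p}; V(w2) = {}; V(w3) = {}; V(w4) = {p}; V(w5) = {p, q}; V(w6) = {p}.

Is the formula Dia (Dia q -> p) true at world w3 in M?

Yes

Recall that Dia ψ holds at a world iff ψ holds at some accessible world.
At w3: Dia (Dia q -> p) requires Dia q -> p at some successor in {w1, w2, w3, w5}.
  Dia q -> p holds at w1, so Dia (Dia q -> p) is true at w3.
    At w1: Dia q is true, p is true, so Dia q -> p is true.
      At w1: Dia q requires q at some successor in {w0, w1, w3, w4, w5, w6}.
        q holds at w0, so Dia q is true at w1.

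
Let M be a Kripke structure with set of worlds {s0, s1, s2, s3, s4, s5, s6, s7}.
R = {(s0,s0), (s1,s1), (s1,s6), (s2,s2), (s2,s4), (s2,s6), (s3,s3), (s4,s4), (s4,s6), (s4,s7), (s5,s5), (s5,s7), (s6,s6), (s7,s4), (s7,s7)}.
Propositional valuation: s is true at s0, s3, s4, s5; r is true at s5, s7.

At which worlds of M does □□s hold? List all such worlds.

Let φ = □□s. Evaluate φ at each world:
  s0 (successors {s0}): φ is true.
  s1 (successors {s1, s6}): φ is false.
  s2 (successors {s2, s4, s6}): φ is false.
  s3 (successors {s3}): φ is true.
  s4 (successors {s4, s6, s7}): φ is false.
  s5 (successors {s5, s7}): φ is false.
  s6 (successors {s6}): φ is false.
  s7 (successors {s4, s7}): φ is false.
For instance, at s5:
  At s5: □□s requires □s at every successor {s5, s7}.
    □s fails at s5, so □□s is false at s5.
      At s5: □s requires s at every successor {s5, s7}.
        s fails at s7, so □s is false at s5.
Satisfying worlds: {s0, s3}

s0, s3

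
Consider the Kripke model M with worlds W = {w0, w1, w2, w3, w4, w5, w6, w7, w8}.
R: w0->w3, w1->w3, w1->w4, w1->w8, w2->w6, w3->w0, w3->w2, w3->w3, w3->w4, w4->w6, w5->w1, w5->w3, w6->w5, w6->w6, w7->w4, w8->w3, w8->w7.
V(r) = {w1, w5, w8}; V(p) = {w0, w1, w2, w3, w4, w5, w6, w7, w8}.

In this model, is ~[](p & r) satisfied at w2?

Yes

At w2: [](p & r) is false, so ~[](p & r) is true.
  At w2: [](p & r) requires p & r at every successor {w6}.
    p & r fails at w6, so [](p & r) is false at w2.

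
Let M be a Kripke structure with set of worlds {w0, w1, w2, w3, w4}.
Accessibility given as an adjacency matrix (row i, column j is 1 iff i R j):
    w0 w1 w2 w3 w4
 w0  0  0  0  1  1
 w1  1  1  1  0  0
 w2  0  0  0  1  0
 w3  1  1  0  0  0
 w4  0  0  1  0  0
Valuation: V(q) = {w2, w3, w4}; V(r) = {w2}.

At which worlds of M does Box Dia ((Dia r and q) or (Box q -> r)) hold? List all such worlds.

w0, w1, w2, w3, w4

Recall that Box ψ holds at a world iff ψ holds at every accessible world, and Dia ψ holds iff ψ holds at some accessible world.
Let φ = Box Dia ((Dia r and q) or (Box q -> r)). Evaluate φ at each world:
  w0 (successors {w3, w4}): φ is true.
  w1 (successors {w0, w1, w2}): φ is true.
  w2 (successors {w3}): φ is true.
  w3 (successors {w0, w1}): φ is true.
  w4 (successors {w2}): φ is true.
For instance, at w4:
  At w4: Box Dia ((Dia r and q) or (Box q -> r)) requires Dia ((Dia r and q) or (Box q -> r)) at every successor {w2}.
      At w2: Dia ((Dia r and q) or (Box q -> r)) requires (Dia r and q) or (Box q -> r) at some successor in {w3}.
        (Dia r and q) or (Box q -> r) holds at w3, so Dia ((Dia r and q) or (Box q -> r)) is true at w2.
  So Box Dia ((Dia r and q) or (Box q -> r)) is true at w4.
Satisfying worlds: {w0, w1, w2, w3, w4}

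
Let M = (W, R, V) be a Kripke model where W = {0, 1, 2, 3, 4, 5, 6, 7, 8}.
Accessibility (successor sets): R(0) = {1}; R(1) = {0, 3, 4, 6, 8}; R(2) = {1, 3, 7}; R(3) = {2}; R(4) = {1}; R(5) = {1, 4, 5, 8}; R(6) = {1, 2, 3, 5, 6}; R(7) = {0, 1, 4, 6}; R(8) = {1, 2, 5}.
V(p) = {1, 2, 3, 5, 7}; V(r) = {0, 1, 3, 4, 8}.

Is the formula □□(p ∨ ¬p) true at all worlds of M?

Recall that □ψ holds at a world iff ψ holds at every accessible world, and ◇ψ holds iff ψ holds at some accessible world.
Let φ = □□(p ∨ ¬p). Evaluate φ at each world:
  0 (successors {1}): φ is true.
  1 (successors {0, 3, 4, 6, 8}): φ is true.
  2 (successors {1, 3, 7}): φ is true.
  3 (successors {2}): φ is true.
  4 (successors {1}): φ is true.
  5 (successors {1, 4, 5, 8}): φ is true.
  6 (successors {1, 2, 3, 5, 6}): φ is true.
  7 (successors {0, 1, 4, 6}): φ is true.
  8 (successors {1, 2, 5}): φ is true.
For instance, at 1:
  At 1: □□(p ∨ ¬p) requires □(p ∨ ¬p) at every successor {0, 3, 4, 6, 8}.
    At 0: □(p ∨ ¬p) is true.
    At 3: □(p ∨ ¬p) is true.
    At 4: □(p ∨ ¬p) is true.
    At 6: □(p ∨ ¬p) is true.
    At 8: □(p ∨ ¬p) is true.
  So □□(p ∨ ¬p) is true at 1.

Yes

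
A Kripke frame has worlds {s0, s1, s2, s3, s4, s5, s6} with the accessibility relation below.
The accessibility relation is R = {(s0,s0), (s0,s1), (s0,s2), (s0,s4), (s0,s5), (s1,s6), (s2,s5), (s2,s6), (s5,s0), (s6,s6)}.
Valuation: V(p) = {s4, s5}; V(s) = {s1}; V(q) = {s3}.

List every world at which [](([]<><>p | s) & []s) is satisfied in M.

Let φ = [](([]<><>p | s) & []s). Evaluate φ at each world:
  s0 (successors {s0, s1, s2, s4, s5}): φ is false.
  s1 (successors {s6}): φ is false.
  s2 (successors {s5, s6}): φ is false.
  s3 (successors ∅): φ is true.
  s4 (successors ∅): φ is true.
  s5 (successors {s0}): φ is false.
  s6 (successors {s6}): φ is false.
For instance, at s2:
  At s2: [](([]<><>p | s) & []s) requires ([]<><>p | s) & []s at every successor {s5, s6}.
    ([]<><>p | s) & []s fails at s5, so [](([]<><>p | s) & []s) is false at s2.
      At s5: []<><>p | s is true, []s is false, so ([]<><>p | s) & []s is false.
Satisfying worlds: {s3, s4}

s3, s4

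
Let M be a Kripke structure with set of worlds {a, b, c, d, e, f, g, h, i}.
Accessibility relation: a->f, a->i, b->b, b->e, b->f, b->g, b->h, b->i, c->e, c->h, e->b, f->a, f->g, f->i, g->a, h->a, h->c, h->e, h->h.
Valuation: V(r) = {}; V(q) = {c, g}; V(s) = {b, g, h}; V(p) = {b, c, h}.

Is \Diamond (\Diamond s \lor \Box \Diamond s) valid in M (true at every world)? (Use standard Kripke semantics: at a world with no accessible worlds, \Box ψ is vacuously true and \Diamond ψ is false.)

Recall that \Box ψ holds at a world iff ψ holds at every accessible world, and \Diamond ψ holds iff ψ holds at some accessible world.
Let φ = \Diamond (\Diamond s \lor \Box \Diamond s). Evaluate φ at each world:
  a (successors {f, i}): φ is true.
  b (successors {b, e, f, g, h, i}): φ is true.
  c (successors {e, h}): φ is true.
  d (successors ∅): φ is false.
  e (successors {b}): φ is true.
  f (successors {a, g, i}): φ is true.
  g (successors {a}): φ is false.
  h (successors {a, c, e, h}): φ is true.
  i (successors ∅): φ is false.
Detail at d (counterexample):
  At d: no accessible worlds, so \Diamond (\Diamond s \lor \Box \Diamond s) is false.

No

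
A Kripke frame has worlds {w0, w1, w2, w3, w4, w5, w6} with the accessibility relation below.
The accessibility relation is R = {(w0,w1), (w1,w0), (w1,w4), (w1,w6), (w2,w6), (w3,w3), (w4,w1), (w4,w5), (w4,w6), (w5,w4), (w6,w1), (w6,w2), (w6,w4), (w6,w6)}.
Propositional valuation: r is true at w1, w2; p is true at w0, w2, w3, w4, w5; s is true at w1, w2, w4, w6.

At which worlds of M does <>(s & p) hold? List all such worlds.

w1, w5, w6

Recall that <>ψ holds at a world iff ψ holds at some accessible world.
Let φ = <>(s & p). Evaluate φ at each world:
  w0 (successors {w1}): φ is false.
  w1 (successors {w0, w4, w6}): φ is true.
  w2 (successors {w6}): φ is false.
  w3 (successors {w3}): φ is false.
  w4 (successors {w1, w5, w6}): φ is false.
  w5 (successors {w4}): φ is true.
  w6 (successors {w1, w2, w4, w6}): φ is true.
For instance, at w4:
  At w4: <>(s & p) requires s & p at some successor in {w1, w5, w6}.
    At w1: s & p is false.
    At w5: s & p is false.
    At w6: s & p is false.
  So <>(s & p) is false at w4.
Satisfying worlds: {w1, w5, w6}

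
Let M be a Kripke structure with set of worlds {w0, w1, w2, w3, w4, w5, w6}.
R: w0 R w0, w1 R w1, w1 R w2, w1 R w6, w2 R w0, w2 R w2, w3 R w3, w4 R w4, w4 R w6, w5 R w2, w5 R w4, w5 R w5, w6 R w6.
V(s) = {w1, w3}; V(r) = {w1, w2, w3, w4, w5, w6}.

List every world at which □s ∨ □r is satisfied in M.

Recall that □ψ holds at a world iff ψ holds at every accessible world, and ◇ψ holds iff ψ holds at some accessible world.
Let φ = □s ∨ □r. Evaluate φ at each world:
  w0 (successors {w0}): φ is false.
  w1 (successors {w1, w2, w6}): φ is true.
  w2 (successors {w0, w2}): φ is false.
  w3 (successors {w3}): φ is true.
  w4 (successors {w4, w6}): φ is true.
  w5 (successors {w2, w4, w5}): φ is true.
  w6 (successors {w6}): φ is true.
For instance, at w5:
  At w5: □s is false, □r is true, so □s ∨ □r is true.
    At w5: □s requires s at every successor {w2, w4, w5}.
      s fails at w2, so □s is false at w5.
    At w5: □r requires r at every successor {w2, w4, w5}.
      At w2: r is true.
      At w4: r is true.
      At w5: r is true.
    So □r is true at w5.
Satisfying worlds: {w1, w3, w4, w5, w6}

w1, w3, w4, w5, w6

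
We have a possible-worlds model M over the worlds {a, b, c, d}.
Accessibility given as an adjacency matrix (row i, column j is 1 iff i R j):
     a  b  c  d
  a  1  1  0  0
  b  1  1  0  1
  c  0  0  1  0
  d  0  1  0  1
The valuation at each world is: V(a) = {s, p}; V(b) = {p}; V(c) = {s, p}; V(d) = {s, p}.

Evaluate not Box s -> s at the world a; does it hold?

Yes

At a: not Box s is true, s is true, so not Box s -> s is true.
  At a: Box s is false, so not Box s is true.
    At a: Box s requires s at every successor {a, b}.
      s fails at b, so Box s is false at a.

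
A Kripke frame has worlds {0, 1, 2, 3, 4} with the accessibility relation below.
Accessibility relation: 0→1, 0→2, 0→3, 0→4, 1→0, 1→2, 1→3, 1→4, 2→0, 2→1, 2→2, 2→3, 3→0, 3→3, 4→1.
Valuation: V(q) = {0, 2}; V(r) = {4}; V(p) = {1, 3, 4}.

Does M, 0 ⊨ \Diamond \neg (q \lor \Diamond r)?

At 0: \Diamond \neg (q \lor \Diamond r) requires \neg (q \lor \Diamond r) at some successor in {1, 2, 3, 4}.
  \neg (q \lor \Diamond r) holds at 3, so \Diamond \neg (q \lor \Diamond r) is true at 0.
    At 3: q \lor \Diamond r is false, so \neg (q \lor \Diamond r) is true.
      At 3: q is false, \Diamond r is false, so q \lor \Diamond r is false.

Yes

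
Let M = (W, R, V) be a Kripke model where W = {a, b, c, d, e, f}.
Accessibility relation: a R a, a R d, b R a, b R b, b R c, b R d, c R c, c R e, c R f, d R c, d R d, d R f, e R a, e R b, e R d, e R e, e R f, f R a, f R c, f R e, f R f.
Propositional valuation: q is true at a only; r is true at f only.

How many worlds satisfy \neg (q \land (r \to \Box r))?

Recall that \Box ψ holds at a world iff ψ holds at every accessible world, and \Diamond ψ holds iff ψ holds at some accessible world.
Let φ = \neg (q \land (r \to \Box r)). Evaluate φ at each world:
  a (successors {a, d}): φ is false.
  b (successors {a, b, c, d}): φ is true.
  c (successors {c, e, f}): φ is true.
  d (successors {c, d, f}): φ is true.
  e (successors {a, b, d, e, f}): φ is true.
  f (successors {a, c, e, f}): φ is true.
For instance, at c:
  At c: q \land (r \to \Box r) is false, so \neg (q \land (r \to \Box r)) is true.
    At c: q is false, r \to \Box r is true, so q \land (r \to \Box r) is false.
      At c: r is false, \Box r is false, so r \to \Box r is true.
Satisfying worlds: {b, c, d, e, f}

5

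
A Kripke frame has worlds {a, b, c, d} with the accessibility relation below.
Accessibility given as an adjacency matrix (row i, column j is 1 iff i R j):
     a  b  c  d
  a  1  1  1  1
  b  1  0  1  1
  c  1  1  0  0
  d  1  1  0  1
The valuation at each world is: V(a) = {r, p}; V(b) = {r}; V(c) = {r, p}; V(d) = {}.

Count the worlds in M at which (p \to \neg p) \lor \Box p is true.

2

Recall that \Box ψ holds at a world iff ψ holds at every accessible world, and \Diamond ψ holds iff ψ holds at some accessible world.
Let φ = (p \to \neg p) \lor \Box p. Evaluate φ at each world:
  a (successors {a, b, c, d}): φ is false.
  b (successors {a, c, d}): φ is true.
  c (successors {a, b}): φ is false.
  d (successors {a, b, d}): φ is true.
For instance, at b:
  At b: p \to \neg p is true, \Box p is false, so (p \to \neg p) \lor \Box p is true.
    At b: \Box p requires p at every successor {a, c, d}.
      p fails at d, so \Box p is false at b.
Satisfying worlds: {b, d}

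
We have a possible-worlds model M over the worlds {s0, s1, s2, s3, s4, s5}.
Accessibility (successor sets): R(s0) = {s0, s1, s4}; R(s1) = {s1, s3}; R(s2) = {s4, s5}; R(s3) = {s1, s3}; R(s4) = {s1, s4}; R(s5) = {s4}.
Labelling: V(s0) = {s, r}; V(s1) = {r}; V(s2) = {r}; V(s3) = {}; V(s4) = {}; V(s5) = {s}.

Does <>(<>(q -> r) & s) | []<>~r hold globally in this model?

Let φ = <>(<>(q -> r) & s) | []<>~r. Evaluate φ at each world:
  s0 (successors {s0, s1, s4}): φ is true.
  s1 (successors {s1, s3}): φ is true.
  s2 (successors {s4, s5}): φ is true.
  s3 (successors {s1, s3}): φ is true.
  s4 (successors {s1, s4}): φ is true.
  s5 (successors {s4}): φ is true.
For instance, at s5:
  At s5: <>(<>(q -> r) & s) is false, []<>~r is true, so <>(<>(q -> r) & s) | []<>~r is true.
    At s5: <>(<>(q -> r) & s) requires <>(q -> r) & s at some successor in {s4}.
      At s4: <>(q -> r) & s is false.
    So <>(<>(q -> r) & s) is false at s5.
    At s5: []<>~r requires <>~r at every successor {s4}.
      At s4: <>~r is true.
    So []<>~r is true at s5.

Yes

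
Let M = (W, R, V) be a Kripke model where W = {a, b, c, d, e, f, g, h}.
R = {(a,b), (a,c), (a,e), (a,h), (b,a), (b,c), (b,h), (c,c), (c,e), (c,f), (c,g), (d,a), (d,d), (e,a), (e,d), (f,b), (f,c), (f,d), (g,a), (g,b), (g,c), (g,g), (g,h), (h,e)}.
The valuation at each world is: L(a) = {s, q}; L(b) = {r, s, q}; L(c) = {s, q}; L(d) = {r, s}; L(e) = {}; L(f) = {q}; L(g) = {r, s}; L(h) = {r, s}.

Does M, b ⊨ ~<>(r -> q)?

No

At b: <>(r -> q) is true, so ~<>(r -> q) is false.
  At b: <>(r -> q) requires r -> q at some successor in {a, c, h}.
    r -> q holds at a, so <>(r -> q) is true at b.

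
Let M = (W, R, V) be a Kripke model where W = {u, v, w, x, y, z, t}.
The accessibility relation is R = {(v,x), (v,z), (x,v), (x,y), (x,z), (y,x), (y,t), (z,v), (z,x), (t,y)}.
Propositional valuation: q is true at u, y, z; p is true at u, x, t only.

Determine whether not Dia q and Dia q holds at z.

No

Recall that Dia ψ holds at a world iff ψ holds at some accessible world.
At z: not Dia q is true, Dia q is false, so not Dia q and Dia q is false.
  At z: Dia q is false, so not Dia q is true.
    At z: Dia q requires q at some successor in {v, x}.
      At v: q is false.
      At x: q is false.
    So Dia q is false at z.
  At z: Dia q requires q at some successor in {v, x}.
    At v: q is false.
    At x: q is false.
  So Dia q is false at z.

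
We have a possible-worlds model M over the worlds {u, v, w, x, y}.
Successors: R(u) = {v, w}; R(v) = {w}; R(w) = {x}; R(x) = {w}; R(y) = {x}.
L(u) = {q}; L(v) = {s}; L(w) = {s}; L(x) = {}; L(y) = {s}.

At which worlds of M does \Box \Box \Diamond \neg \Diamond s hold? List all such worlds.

v, x

Let φ = \Box \Box \Diamond \neg \Diamond s. Evaluate φ at each world:
  u (successors {v, w}): φ is false.
  v (successors {w}): φ is true.
  w (successors {x}): φ is false.
  x (successors {w}): φ is true.
  y (successors {x}): φ is false.
For instance, at x:
  At x: \Box \Box \Diamond \neg \Diamond s requires \Box \Diamond \neg \Diamond s at every successor {w}.
      At w: \Box \Diamond \neg \Diamond s requires \Diamond \neg \Diamond s at every successor {x}.
        At x: \Diamond \neg \Diamond s is true.
      So \Box \Diamond \neg \Diamond s is true at w.
  So \Box \Box \Diamond \neg \Diamond s is true at x.
Satisfying worlds: {v, x}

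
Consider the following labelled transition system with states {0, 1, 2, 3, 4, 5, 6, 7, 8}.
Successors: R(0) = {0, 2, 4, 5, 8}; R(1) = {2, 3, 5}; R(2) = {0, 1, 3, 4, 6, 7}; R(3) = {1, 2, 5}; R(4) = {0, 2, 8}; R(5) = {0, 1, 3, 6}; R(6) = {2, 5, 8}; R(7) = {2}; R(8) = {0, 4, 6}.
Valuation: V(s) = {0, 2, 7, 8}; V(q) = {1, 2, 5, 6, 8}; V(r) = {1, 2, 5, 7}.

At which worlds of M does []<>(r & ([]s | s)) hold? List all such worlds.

2, 5, 7, 8

Let φ = []<>(r & ([]s | s)). Evaluate φ at each world:
  0 (successors {0, 2, 4, 5, 8}): φ is false.
  1 (successors {2, 3, 5}): φ is false.
  2 (successors {0, 1, 3, 4, 6, 7}): φ is true.
  3 (successors {1, 2, 5}): φ is false.
  4 (successors {0, 2, 8}): φ is false.
  5 (successors {0, 1, 3, 6}): φ is true.
  6 (successors {2, 5, 8}): φ is false.
  7 (successors {2}): φ is true.
  8 (successors {0, 4, 6}): φ is true.
For instance, at 8:
  At 8: []<>(r & ([]s | s)) requires <>(r & ([]s | s)) at every successor {0, 4, 6}.
      At 0: <>(r & ([]s | s)) requires r & ([]s | s) at some successor in {0, 2, 4, 5, 8}.
        r & ([]s | s) holds at 2, so <>(r & ([]s | s)) is true at 0.
      At 4: <>(r & ([]s | s)) requires r & ([]s | s) at some successor in {0, 2, 8}.
        r & ([]s | s) holds at 2, so <>(r & ([]s | s)) is true at 4.
      At 6: <>(r & ([]s | s)) requires r & ([]s | s) at some successor in {2, 5, 8}.
        r & ([]s | s) holds at 2, so <>(r & ([]s | s)) is true at 6.
  So []<>(r & ([]s | s)) is true at 8.
Satisfying worlds: {2, 5, 7, 8}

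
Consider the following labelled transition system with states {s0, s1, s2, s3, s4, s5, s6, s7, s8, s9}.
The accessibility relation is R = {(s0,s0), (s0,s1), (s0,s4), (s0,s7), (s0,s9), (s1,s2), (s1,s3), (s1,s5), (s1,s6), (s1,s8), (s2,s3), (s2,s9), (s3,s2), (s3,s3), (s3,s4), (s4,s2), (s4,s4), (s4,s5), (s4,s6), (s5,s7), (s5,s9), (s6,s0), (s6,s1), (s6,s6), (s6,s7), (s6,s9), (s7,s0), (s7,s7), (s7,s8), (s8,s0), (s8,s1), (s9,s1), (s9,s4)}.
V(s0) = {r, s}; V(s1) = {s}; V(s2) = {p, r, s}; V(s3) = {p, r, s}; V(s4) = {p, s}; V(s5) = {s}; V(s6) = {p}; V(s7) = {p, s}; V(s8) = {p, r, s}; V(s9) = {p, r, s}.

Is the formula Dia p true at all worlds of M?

No

Recall that Dia ψ holds at a world iff ψ holds at some accessible world.
Let φ = Dia p. Evaluate φ at each world:
  s0 (successors {s0, s1, s4, s7, s9}): φ is true.
  s1 (successors {s2, s3, s5, s6, s8}): φ is true.
  s2 (successors {s3, s9}): φ is true.
  s3 (successors {s2, s3, s4}): φ is true.
  s4 (successors {s2, s4, s5, s6}): φ is true.
  s5 (successors {s7, s9}): φ is true.
  s6 (successors {s0, s1, s6, s7, s9}): φ is true.
  s7 (successors {s0, s7, s8}): φ is true.
  s8 (successors {s0, s1}): φ is false.
  s9 (successors {s1, s4}): φ is true.
Detail at s8 (counterexample):
  At s8: Dia p requires p at some successor in {s0, s1}.
    At s0: p is false.
    At s1: p is false.
  So Dia p is false at s8.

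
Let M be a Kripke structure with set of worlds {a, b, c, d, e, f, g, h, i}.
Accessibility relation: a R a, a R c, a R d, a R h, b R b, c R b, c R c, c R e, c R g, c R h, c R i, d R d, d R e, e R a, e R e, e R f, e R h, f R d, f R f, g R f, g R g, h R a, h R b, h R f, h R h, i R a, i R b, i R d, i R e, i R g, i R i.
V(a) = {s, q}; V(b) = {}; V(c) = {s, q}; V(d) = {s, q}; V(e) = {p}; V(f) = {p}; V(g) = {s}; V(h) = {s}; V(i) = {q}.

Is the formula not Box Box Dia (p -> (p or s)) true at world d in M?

At d: Box Box Dia (p -> (p or s)) is true, so not Box Box Dia (p -> (p or s)) is false.
  At d: Box Box Dia (p -> (p or s)) requires Box Dia (p -> (p or s)) at every successor {d, e}.
      At d: Box Dia (p -> (p or s)) requires Dia (p -> (p or s)) at every successor {d, e}.
        At d: Dia (p -> (p or s)) is true.
        At e: Dia (p -> (p or s)) is true.
      So Box Dia (p -> (p or s)) is true at d.
      At e: Box Dia (p -> (p or s)) requires Dia (p -> (p or s)) at every successor {a, e, f, h}.
        At a: Dia (p -> (p or s)) is true.
        At e: Dia (p -> (p or s)) is true.
        At f: Dia (p -> (p or s)) is true.
        At h: Dia (p -> (p or s)) is true.
      So Box Dia (p -> (p or s)) is true at e.
  So Box Box Dia (p -> (p or s)) is true at d.

No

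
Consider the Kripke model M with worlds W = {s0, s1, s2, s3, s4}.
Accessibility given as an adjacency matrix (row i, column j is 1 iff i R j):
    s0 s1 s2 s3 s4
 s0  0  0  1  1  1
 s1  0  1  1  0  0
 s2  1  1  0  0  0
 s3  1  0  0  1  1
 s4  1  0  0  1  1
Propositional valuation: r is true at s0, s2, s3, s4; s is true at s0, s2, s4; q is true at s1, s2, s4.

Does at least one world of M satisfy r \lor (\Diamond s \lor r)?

Yes

Let φ = r \lor (\Diamond s \lor r). Evaluate φ at each world:
  s0 (successors {s2, s3, s4}): φ is true.
  s1 (successors {s1, s2}): φ is true.
  s2 (successors {s0, s1}): φ is true.
  s3 (successors {s0, s3, s4}): φ is true.
  s4 (successors {s0, s3, s4}): φ is true.
Detail at s0 (witness):
  At s0: r is true, \Diamond s \lor r is true, so r \lor (\Diamond s \lor r) is true.
    At s0: \Diamond s is true, r is true, so \Diamond s \lor r is true.
      At s0: \Diamond s requires s at some successor in {s2, s3, s4}.
        s holds at s2, so \Diamond s is true at s0.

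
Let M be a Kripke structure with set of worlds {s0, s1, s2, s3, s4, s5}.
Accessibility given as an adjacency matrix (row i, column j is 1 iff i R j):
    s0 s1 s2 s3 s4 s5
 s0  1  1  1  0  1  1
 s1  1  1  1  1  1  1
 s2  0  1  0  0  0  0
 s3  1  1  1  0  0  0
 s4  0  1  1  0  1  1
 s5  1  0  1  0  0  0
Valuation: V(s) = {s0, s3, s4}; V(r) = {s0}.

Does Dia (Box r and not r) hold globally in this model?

Recall that Box ψ holds at a world iff ψ holds at every accessible world, and Dia ψ holds iff ψ holds at some accessible world.
Let φ = Dia (Box r and not r). Evaluate φ at each world:
  s0 (successors {s0, s1, s2, s4, s5}): φ is false.
  s1 (successors {s0, s1, s2, s3, s4, s5}): φ is false.
  s2 (successors {s1}): φ is false.
  s3 (successors {s0, s1, s2}): φ is false.
  s4 (successors {s1, s2, s4, s5}): φ is false.
  s5 (successors {s0, s2}): φ is false.
Detail at s0 (counterexample):
  At s0: Dia (Box r and not r) requires Box r and not r at some successor in {s0, s1, s2, s4, s5}.
    At s0: Box r and not r is false.
    At s1: Box r and not r is false.
    At s2: Box r and not r is false.
    At s4: Box r and not r is false.
    At s5: Box r and not r is false.
  So Dia (Box r and not r) is false at s0.

No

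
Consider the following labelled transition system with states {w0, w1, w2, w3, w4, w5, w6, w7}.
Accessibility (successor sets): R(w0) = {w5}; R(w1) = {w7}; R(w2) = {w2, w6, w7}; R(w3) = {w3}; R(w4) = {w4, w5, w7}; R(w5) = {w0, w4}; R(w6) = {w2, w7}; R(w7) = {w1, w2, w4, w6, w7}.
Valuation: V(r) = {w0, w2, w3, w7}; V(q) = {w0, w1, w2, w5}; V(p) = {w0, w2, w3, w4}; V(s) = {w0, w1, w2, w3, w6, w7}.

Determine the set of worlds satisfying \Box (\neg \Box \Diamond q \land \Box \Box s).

w3

Let φ = \Box (\neg \Box \Diamond q \land \Box \Box s). Evaluate φ at each world:
  w0 (successors {w5}): φ is false.
  w1 (successors {w7}): φ is false.
  w2 (successors {w2, w6, w7}): φ is false.
  w3 (successors {w3}): φ is true.
  w4 (successors {w4, w5, w7}): φ is false.
  w5 (successors {w0, w4}): φ is false.
  w6 (successors {w2, w7}): φ is false.
  w7 (successors {w1, w2, w4, w6, w7}): φ is false.
For instance, at w2:
  At w2: \Box (\neg \Box \Diamond q \land \Box \Box s) requires \neg \Box \Diamond q \land \Box \Box s at every successor {w2, w6, w7}.
    \neg \Box \Diamond q \land \Box \Box s fails at w2, so \Box (\neg \Box \Diamond q \land \Box \Box s) is false at w2.
      At w2: \neg \Box \Diamond q is false, \Box \Box s is false, so \neg \Box \Diamond q \land \Box \Box s is false.
Satisfying worlds: {w3}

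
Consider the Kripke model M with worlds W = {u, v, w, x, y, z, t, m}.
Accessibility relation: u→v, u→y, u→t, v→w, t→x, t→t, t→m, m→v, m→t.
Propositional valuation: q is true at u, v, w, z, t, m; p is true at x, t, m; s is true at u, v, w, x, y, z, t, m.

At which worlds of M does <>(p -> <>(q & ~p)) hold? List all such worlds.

u, v, t, m

Let φ = <>(p -> <>(q & ~p)). Evaluate φ at each world:
  u (successors {v, y, t}): φ is true.
  v (successors {w}): φ is true.
  w (successors ∅): φ is false.
  x (successors ∅): φ is false.
  y (successors ∅): φ is false.
  z (successors ∅): φ is false.
  t (successors {x, t, m}): φ is true.
  m (successors {v, t}): φ is true.
For instance, at t:
  At t: <>(p -> <>(q & ~p)) requires p -> <>(q & ~p) at some successor in {x, t, m}.
    p -> <>(q & ~p) holds at m, so <>(p -> <>(q & ~p)) is true at t.
      At m: p is true, <>(q & ~p) is true, so p -> <>(q & ~p) is true.
Satisfying worlds: {u, v, t, m}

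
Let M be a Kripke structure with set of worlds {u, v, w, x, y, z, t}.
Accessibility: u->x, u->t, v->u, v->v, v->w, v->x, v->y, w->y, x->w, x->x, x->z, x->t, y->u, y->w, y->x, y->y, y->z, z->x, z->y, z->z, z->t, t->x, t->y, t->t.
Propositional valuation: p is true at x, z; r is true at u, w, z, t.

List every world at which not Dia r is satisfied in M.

w

Let φ = not Dia r. Evaluate φ at each world:
  u (successors {x, t}): φ is false.
  v (successors {u, v, w, x, y}): φ is false.
  w (successors {y}): φ is true.
  x (successors {w, x, z, t}): φ is false.
  y (successors {u, w, x, y, z}): φ is false.
  z (successors {x, y, z, t}): φ is false.
  t (successors {x, y, t}): φ is false.
For instance, at z:
  At z: Dia r is true, so not Dia r is false.
    At z: Dia r requires r at some successor in {x, y, z, t}.
      r holds at z, so Dia r is true at z.
Satisfying worlds: {w}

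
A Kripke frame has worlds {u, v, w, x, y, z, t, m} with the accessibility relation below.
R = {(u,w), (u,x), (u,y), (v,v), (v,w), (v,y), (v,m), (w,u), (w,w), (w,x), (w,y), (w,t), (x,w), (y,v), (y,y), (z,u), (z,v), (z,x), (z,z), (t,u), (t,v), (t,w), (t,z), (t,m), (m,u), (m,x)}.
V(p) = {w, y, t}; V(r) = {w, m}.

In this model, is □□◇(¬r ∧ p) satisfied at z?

No

At z: □□◇(¬r ∧ p) requires □◇(¬r ∧ p) at every successor {u, v, x, z}.
  □◇(¬r ∧ p) fails at u, so □□◇(¬r ∧ p) is false at z.
    At u: □◇(¬r ∧ p) requires ◇(¬r ∧ p) at every successor {w, x, y}.
      ◇(¬r ∧ p) fails at x, so □◇(¬r ∧ p) is false at u.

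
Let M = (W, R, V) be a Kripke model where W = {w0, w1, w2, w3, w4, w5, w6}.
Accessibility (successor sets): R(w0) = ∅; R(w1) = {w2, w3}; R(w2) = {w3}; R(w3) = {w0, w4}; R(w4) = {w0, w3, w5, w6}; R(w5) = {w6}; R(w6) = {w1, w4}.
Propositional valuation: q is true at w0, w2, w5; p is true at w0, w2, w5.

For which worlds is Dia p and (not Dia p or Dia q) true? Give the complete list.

Let φ = Dia p and (not Dia p or Dia q). Evaluate φ at each world:
  w0 (successors ∅): φ is false.
  w1 (successors {w2, w3}): φ is true.
  w2 (successors {w3}): φ is false.
  w3 (successors {w0, w4}): φ is true.
  w4 (successors {w0, w3, w5, w6}): φ is true.
  w5 (successors {w6}): φ is false.
  w6 (successors {w1, w4}): φ is false.
For instance, at w3:
  At w3: Dia p is true, not Dia p or Dia q is true, so Dia p and (not Dia p or Dia q) is true.
    At w3: Dia p requires p at some successor in {w0, w4}.
      p holds at w0, so Dia p is true at w3.
    At w3: not Dia p is false, Dia q is true, so not Dia p or Dia q is true.
      At w3: Dia p is true, so not Dia p is false.
      At w3: Dia q requires q at some successor in {w0, w4}.
        q holds at w0, so Dia q is true at w3.
Satisfying worlds: {w1, w3, w4}

w1, w3, w4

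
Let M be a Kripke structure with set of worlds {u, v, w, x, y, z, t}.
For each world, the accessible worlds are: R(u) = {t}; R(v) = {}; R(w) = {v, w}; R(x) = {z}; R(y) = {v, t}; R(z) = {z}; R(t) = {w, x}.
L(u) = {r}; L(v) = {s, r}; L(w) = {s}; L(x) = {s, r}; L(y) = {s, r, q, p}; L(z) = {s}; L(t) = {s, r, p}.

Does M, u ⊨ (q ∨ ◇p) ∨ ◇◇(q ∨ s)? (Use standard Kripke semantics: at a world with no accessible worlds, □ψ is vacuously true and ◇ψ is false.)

At u: q ∨ ◇p is true, ◇◇(q ∨ s) is true, so (q ∨ ◇p) ∨ ◇◇(q ∨ s) is true.
  At u: q is false, ◇p is true, so q ∨ ◇p is true.
    At u: ◇p requires p at some successor in {t}.
      p holds at t, so ◇p is true at u.
  At u: ◇◇(q ∨ s) requires ◇(q ∨ s) at some successor in {t}.
    ◇(q ∨ s) holds at t, so ◇◇(q ∨ s) is true at u.
      At t: ◇(q ∨ s) requires q ∨ s at some successor in {w, x}.
        q ∨ s holds at w, so ◇(q ∨ s) is true at t.

Yes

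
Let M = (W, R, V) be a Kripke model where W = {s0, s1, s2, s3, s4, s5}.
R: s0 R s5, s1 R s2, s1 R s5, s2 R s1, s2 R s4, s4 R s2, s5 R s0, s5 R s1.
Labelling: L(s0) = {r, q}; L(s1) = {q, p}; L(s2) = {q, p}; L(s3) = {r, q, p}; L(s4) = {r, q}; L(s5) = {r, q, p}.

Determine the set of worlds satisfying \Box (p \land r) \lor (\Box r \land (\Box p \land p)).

Let φ = \Box (p \land r) \lor (\Box r \land (\Box p \land p)). Evaluate φ at each world:
  s0 (successors {s5}): φ is true.
  s1 (successors {s2, s5}): φ is false.
  s2 (successors {s1, s4}): φ is false.
  s3 (successors ∅): φ is true.
  s4 (successors {s2}): φ is false.
  s5 (successors {s0, s1}): φ is false.
For instance, at s4:
  At s4: \Box (p \land r) is false, \Box r \land (\Box p \land p) is false, so \Box (p \land r) \lor (\Box r \land (\Box p \land p)) is false.
    At s4: \Box (p \land r) requires p \land r at every successor {s2}.
      p \land r fails at s2, so \Box (p \land r) is false at s4.
    At s4: \Box r is false, \Box p \land p is false, so \Box r \land (\Box p \land p) is false.
      At s4: \Box r requires r at every successor {s2}.
        r fails at s2, so \Box r is false at s4.
      At s4: \Box p is true, p is false, so \Box p \land p is false.
Satisfying worlds: {s0, s3}

s0, s3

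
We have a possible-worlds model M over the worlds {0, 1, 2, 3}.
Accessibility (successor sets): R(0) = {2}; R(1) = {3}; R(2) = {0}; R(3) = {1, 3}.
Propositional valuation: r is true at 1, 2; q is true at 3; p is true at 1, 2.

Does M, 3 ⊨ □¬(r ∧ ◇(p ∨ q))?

At 3: □¬(r ∧ ◇(p ∨ q)) requires ¬(r ∧ ◇(p ∨ q)) at every successor {1, 3}.
  ¬(r ∧ ◇(p ∨ q)) fails at 1, so □¬(r ∧ ◇(p ∨ q)) is false at 3.
    At 1: r ∧ ◇(p ∨ q) is true, so ¬(r ∧ ◇(p ∨ q)) is false.
      At 1: r is true, ◇(p ∨ q) is true, so r ∧ ◇(p ∨ q) is true.

No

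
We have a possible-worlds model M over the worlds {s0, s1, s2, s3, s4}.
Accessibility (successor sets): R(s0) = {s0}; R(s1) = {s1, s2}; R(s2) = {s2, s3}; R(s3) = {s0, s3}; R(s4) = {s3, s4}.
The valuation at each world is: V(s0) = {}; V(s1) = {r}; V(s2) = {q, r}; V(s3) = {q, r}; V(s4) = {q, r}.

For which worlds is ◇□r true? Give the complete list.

Let φ = ◇□r. Evaluate φ at each world:
  s0 (successors {s0}): φ is false.
  s1 (successors {s1, s2}): φ is true.
  s2 (successors {s2, s3}): φ is true.
  s3 (successors {s0, s3}): φ is false.
  s4 (successors {s3, s4}): φ is true.
For instance, at s0:
  At s0: ◇□r requires □r at some successor in {s0}.
    At s0: □r is false.
  So ◇□r is false at s0.
Satisfying worlds: {s1, s2, s4}

s1, s2, s4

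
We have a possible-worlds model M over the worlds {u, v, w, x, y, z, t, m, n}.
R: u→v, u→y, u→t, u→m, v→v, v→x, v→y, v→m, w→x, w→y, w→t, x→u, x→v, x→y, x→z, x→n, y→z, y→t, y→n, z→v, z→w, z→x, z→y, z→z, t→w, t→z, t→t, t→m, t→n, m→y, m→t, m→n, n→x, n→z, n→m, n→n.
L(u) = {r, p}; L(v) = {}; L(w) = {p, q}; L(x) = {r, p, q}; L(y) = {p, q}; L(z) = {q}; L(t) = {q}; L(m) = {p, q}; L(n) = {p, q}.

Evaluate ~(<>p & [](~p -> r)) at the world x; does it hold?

Yes

At x: <>p & [](~p -> r) is false, so ~(<>p & [](~p -> r)) is true.
  At x: <>p is true, [](~p -> r) is false, so <>p & [](~p -> r) is false.
    At x: <>p requires p at some successor in {u, v, y, z, n}.
      p holds at u, so <>p is true at x.
    At x: [](~p -> r) requires ~p -> r at every successor {u, v, y, z, n}.
      ~p -> r fails at v, so [](~p -> r) is false at x.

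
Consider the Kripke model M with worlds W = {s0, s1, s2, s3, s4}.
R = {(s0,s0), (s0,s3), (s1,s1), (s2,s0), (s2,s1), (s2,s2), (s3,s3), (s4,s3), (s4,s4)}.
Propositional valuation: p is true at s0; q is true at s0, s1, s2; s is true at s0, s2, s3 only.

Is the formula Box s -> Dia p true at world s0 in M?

Yes

At s0: Box s is true, Dia p is true, so Box s -> Dia p is true.
  At s0: Box s requires s at every successor {s0, s3}.
    At s0: s is true.
    At s3: s is true.
  So Box s is true at s0.
  At s0: Dia p requires p at some successor in {s0, s3}.
    p holds at s0, so Dia p is true at s0.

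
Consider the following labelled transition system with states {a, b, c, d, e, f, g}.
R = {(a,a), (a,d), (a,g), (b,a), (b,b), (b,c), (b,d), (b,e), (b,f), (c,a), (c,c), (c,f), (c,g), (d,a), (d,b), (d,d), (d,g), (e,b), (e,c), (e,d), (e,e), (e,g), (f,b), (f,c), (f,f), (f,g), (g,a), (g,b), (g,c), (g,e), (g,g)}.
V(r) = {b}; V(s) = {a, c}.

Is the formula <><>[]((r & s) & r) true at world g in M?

No

Recall that []ψ holds at a world iff ψ holds at every accessible world, and <>ψ holds iff ψ holds at some accessible world.
At g: <><>[]((r & s) & r) requires <>[]((r & s) & r) at some successor in {a, b, c, e, g}.
  At a: <>[]((r & s) & r) is false.
  At b: <>[]((r & s) & r) is false.
  At c: <>[]((r & s) & r) is false.
  At e: <>[]((r & s) & r) is false.
  At g: <>[]((r & s) & r) is false.
So <><>[]((r & s) & r) is false at g.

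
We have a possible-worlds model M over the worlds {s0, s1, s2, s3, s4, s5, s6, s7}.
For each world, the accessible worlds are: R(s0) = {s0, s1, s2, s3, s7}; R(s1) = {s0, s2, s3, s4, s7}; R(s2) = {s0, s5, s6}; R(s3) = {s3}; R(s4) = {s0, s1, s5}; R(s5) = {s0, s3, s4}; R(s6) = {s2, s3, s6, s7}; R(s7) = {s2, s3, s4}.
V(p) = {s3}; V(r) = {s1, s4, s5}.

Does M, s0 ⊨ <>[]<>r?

No

At s0: <>[]<>r requires []<>r at some successor in {s0, s1, s2, s3, s7}.
  At s0: []<>r is false.
  At s1: []<>r is false.
  At s2: []<>r is false.
  At s3: []<>r is false.
  At s7: []<>r is false.
So <>[]<>r is false at s0.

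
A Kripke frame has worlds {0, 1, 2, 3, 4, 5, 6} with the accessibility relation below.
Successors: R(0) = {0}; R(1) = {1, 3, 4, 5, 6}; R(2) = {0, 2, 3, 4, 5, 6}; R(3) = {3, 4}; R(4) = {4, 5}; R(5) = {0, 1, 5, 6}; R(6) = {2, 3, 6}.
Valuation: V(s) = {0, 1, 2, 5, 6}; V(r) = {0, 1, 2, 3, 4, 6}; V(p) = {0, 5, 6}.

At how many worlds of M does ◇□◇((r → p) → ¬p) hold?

Let φ = ◇□◇((r → p) → ¬p). Evaluate φ at each world:
  0 (successors {0}): φ is false.
  1 (successors {1, 3, 4, 5, 6}): φ is true.
  2 (successors {0, 2, 3, 4, 5, 6}): φ is true.
  3 (successors {3, 4}): φ is true.
  4 (successors {4, 5}): φ is true.
  5 (successors {0, 1, 5, 6}): φ is true.
  6 (successors {2, 3, 6}): φ is true.
For instance, at 5:
  At 5: ◇□◇((r → p) → ¬p) requires □◇((r → p) → ¬p) at some successor in {0, 1, 5, 6}.
    □◇((r → p) → ¬p) holds at 1, so ◇□◇((r → p) → ¬p) is true at 5.
      At 1: □◇((r → p) → ¬p) requires ◇((r → p) → ¬p) at every successor {1, 3, 4, 5, 6}.
        At 1: ◇((r → p) → ¬p) is true.
        At 3: ◇((r → p) → ¬p) is true.
        At 4: ◇((r → p) → ¬p) is true.
        At 5: ◇((r → p) → ¬p) is true.
        At 6: ◇((r → p) → ¬p) is true.
      So □◇((r → p) → ¬p) is true at 1.
Satisfying worlds: {1, 2, 3, 4, 5, 6}

6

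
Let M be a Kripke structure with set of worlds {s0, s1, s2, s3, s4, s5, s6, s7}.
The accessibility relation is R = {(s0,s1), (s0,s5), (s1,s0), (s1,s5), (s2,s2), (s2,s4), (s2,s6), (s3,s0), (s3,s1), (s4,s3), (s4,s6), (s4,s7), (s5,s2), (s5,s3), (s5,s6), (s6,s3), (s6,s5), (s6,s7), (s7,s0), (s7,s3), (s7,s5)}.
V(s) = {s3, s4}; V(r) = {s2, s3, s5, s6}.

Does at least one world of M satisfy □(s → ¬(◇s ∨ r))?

Let φ = □(s → ¬(◇s ∨ r)). Evaluate φ at each world:
  s0 (successors {s1, s5}): φ is true.
  s1 (successors {s0, s5}): φ is true.
  s2 (successors {s2, s4, s6}): φ is false.
  s3 (successors {s0, s1}): φ is true.
  s4 (successors {s3, s6, s7}): φ is false.
  s5 (successors {s2, s3, s6}): φ is false.
  s6 (successors {s3, s5, s7}): φ is false.
  s7 (successors {s0, s3, s5}): φ is false.
Detail at s0 (witness):
  At s0: □(s → ¬(◇s ∨ r)) requires s → ¬(◇s ∨ r) at every successor {s1, s5}.
      At s1: s is false, ¬(◇s ∨ r) is true, so s → ¬(◇s ∨ r) is true.
      At s5: s is false, ¬(◇s ∨ r) is false, so s → ¬(◇s ∨ r) is true.
  So □(s → ¬(◇s ∨ r)) is true at s0.

Yes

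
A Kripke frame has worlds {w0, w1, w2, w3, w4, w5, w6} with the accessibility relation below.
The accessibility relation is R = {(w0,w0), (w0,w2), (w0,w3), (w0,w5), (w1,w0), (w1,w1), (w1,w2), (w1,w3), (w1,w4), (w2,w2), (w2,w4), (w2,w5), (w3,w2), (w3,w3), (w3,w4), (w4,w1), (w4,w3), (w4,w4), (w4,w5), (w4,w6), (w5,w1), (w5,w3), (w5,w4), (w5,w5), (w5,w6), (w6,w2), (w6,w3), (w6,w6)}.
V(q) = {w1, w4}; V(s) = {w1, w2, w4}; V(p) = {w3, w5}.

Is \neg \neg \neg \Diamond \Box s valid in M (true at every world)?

Recall that \Box ψ holds at a world iff ψ holds at every accessible world, and \Diamond ψ holds iff ψ holds at some accessible world.
Let φ = \neg \neg \neg \Diamond \Box s. Evaluate φ at each world:
  w0 (successors {w0, w2, w3, w5}): φ is true.
  w1 (successors {w0, w1, w2, w3, w4}): φ is true.
  w2 (successors {w2, w4, w5}): φ is true.
  w3 (successors {w2, w3, w4}): φ is true.
  w4 (successors {w1, w3, w4, w5, w6}): φ is true.
  w5 (successors {w1, w3, w4, w5, w6}): φ is true.
  w6 (successors {w2, w3, w6}): φ is true.
For instance, at w1:
  At w1: \neg \neg \Diamond \Box s is false, so \neg \neg \neg \Diamond \Box s is true.
    At w1: \neg \Diamond \Box s is true, so \neg \neg \Diamond \Box s is false.
      At w1: \Diamond \Box s is false, so \neg \Diamond \Box s is true.

Yes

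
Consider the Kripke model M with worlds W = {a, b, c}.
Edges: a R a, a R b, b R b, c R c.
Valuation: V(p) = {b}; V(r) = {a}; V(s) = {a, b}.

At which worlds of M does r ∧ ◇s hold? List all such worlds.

a

Recall that ◇ψ holds at a world iff ψ holds at some accessible world.
Let φ = r ∧ ◇s. Evaluate φ at each world:
  a (successors {a, b}): φ is true.
  b (successors {b}): φ is false.
  c (successors {c}): φ is false.
For instance, at a:
  At a: r is true, ◇s is true, so r ∧ ◇s is true.
    At a: ◇s requires s at some successor in {a, b}.
      s holds at a, so ◇s is true at a.
Satisfying worlds: {a}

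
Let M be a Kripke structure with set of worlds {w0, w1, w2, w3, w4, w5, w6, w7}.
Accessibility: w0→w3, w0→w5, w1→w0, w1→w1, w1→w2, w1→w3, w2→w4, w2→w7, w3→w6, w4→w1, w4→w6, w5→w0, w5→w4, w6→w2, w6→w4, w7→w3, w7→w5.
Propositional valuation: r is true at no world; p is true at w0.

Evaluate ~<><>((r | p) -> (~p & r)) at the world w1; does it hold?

Recall that <>ψ holds at a world iff ψ holds at some accessible world.
At w1: <><>((r | p) -> (~p & r)) is true, so ~<><>((r | p) -> (~p & r)) is false.
  At w1: <><>((r | p) -> (~p & r)) requires <>((r | p) -> (~p & r)) at some successor in {w0, w1, w2, w3}.
    <>((r | p) -> (~p & r)) holds at w0, so <><>((r | p) -> (~p & r)) is true at w1.
      At w0: <>((r | p) -> (~p & r)) requires (r | p) -> (~p & r) at some successor in {w3, w5}.
        (r | p) -> (~p & r) holds at w3, so <>((r | p) -> (~p & r)) is true at w0.

No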